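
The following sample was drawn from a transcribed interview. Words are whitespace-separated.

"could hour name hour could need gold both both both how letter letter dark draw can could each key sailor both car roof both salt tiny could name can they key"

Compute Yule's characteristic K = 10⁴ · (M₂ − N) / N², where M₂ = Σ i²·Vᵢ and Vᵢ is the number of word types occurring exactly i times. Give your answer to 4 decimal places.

437.0447

Frequencies: both:5, could:4, hour:2, name:2, letter:2, can:2, key:2, need:1, gold:1, how:1, dark:1, draw:1, each:1, sailor:1, car:1, roof:1, salt:1, tiny:1, they:1
N = 31. Frequency spectrum: V_1=12, V_2=5, V_4=1, V_5=1
M₂ = 1²·12 + 2²·5 + 4²·1 + 5²·1 = 73
K = 10000 × (73 − 31) / 31² = 437.0447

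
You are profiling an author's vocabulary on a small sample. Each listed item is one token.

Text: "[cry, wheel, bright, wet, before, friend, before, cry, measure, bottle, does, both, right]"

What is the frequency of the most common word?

Frequencies: cry:2, before:2, wheel:1, bright:1, wet:1, friend:1, measure:1, bottle:1, does:1, both:1, right:1
Most common: 'cry' with frequency 2.

2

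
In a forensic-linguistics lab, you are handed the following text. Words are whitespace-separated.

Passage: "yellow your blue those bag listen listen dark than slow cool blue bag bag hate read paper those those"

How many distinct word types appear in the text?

Distinct types: {bag, blue, cool, dark, hate, listen, paper, read, slow, than, those, yellow, your}
V = 13

13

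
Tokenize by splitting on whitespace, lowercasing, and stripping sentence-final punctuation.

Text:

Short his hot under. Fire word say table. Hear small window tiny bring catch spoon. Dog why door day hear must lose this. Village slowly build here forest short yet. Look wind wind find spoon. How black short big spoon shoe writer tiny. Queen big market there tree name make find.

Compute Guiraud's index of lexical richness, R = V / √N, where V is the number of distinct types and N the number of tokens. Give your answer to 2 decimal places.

5.88

N = 51, V = 42.
√N = 7.141428
R = 42 / 7.141428 = 5.88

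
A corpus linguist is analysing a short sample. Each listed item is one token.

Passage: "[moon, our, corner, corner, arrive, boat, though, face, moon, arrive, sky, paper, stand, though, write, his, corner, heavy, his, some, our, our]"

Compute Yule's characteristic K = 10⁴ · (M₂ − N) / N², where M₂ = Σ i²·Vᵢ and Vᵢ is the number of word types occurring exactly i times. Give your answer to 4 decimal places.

Frequencies: our:3, corner:3, moon:2, arrive:2, though:2, his:2, boat:1, face:1, sky:1, paper:1, stand:1, write:1, heavy:1, some:1
N = 22. Frequency spectrum: V_1=8, V_2=4, V_3=2
M₂ = 1²·8 + 2²·4 + 3²·2 = 42
K = 10000 × (42 − 22) / 22² = 413.2231

413.2231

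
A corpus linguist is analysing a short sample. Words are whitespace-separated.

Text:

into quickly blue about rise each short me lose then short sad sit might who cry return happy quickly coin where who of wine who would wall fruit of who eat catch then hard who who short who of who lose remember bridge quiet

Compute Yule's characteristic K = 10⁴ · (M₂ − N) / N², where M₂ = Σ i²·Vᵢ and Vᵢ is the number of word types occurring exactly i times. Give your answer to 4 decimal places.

382.2314

Frequencies: who:8, short:3, of:3, quickly:2, lose:2, then:2, into:1, blue:1, about:1, rise:1, each:1, me:1, sad:1, sit:1, might:1, cry:1, return:1, happy:1, coin:1, where:1, … (10 more, each freq 1)
N = 44. Frequency spectrum: V_1=24, V_2=3, V_3=2, V_8=1
M₂ = 1²·24 + 2²·3 + 3²·2 + 8²·1 = 118
K = 10000 × (118 − 44) / 44² = 382.2314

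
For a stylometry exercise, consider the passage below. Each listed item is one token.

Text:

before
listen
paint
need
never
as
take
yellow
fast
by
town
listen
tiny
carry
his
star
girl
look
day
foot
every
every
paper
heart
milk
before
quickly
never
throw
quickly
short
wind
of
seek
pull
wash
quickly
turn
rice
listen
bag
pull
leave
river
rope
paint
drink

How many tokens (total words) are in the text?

47

Tokens: before, listen, paint, need, never, as, take, yellow, fast, by, town, listen, tiny, carry, his, star, girl, look, day, foot, every, every, paper, heart, milk, before, quickly, never, throw, quickly, short, wind, of, seek, pull, wash, quickly, turn, rice, listen, bag, pull, leave, river, rope, paint, drink
N = 47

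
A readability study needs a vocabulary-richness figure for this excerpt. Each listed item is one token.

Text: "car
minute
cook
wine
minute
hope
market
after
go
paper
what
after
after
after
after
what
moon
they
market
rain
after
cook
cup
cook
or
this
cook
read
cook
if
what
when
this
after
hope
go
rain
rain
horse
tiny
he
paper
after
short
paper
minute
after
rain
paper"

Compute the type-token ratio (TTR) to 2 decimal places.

N = 49 tokens, V = 23 types.
TTR = V / N = 23 / 49 = 0.47

0.47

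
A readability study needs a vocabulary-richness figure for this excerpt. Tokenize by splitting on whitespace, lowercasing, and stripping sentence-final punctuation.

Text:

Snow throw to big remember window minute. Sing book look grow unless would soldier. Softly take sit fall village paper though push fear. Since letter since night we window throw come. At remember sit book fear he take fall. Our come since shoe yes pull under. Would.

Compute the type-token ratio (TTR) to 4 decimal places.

N = 47 tokens, V = 35 types.
TTR = V / N = 35 / 47 = 0.7447

0.7447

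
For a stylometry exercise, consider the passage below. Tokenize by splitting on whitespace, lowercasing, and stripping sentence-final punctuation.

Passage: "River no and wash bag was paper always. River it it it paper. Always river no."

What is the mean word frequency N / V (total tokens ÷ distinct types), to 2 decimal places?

1.78

N = 16 tokens, V = 9 types.
Mean frequency = N / V = 16 / 9 = 1.78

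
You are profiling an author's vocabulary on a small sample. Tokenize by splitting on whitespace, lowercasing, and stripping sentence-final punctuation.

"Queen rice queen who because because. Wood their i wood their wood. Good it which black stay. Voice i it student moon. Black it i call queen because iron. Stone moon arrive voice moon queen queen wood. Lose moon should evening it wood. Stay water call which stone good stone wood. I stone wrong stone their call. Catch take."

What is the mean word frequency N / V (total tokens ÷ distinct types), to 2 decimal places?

N = 59 tokens, V = 26 types.
Mean frequency = N / V = 59 / 26 = 2.27

2.27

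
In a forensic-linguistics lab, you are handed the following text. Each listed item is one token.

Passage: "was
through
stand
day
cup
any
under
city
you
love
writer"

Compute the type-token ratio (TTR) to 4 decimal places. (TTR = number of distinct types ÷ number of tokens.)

N = 11 tokens, V = 11 types.
TTR = V / N = 11 / 11 = 1.0000

1.0000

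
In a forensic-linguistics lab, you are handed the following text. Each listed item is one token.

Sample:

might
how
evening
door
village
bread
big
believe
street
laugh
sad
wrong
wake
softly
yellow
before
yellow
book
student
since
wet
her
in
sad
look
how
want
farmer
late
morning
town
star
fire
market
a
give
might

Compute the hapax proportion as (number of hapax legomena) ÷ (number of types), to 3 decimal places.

0.879

Frequencies: might:2, how:2, sad:2, yellow:2, evening:1, door:1, village:1, bread:1, big:1, believe:1, street:1, laugh:1, wrong:1, wake:1, softly:1, before:1, book:1, student:1, since:1, wet:1, … (13 more, each freq 1)
Hapax count = 29; type count = 33.
Ratio = 29 / 33 = 0.879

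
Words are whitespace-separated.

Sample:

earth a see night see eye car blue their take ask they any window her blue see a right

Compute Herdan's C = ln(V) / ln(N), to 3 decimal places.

0.920

N = 19, V = 15.
ln(V) = 2.708050, ln(N) = 2.944439
C = 2.708050 / 2.944439 = 0.920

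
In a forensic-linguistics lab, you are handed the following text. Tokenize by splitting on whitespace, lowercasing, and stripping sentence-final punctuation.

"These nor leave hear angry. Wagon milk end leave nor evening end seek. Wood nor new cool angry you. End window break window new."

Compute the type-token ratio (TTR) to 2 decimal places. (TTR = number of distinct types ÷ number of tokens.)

0.67

N = 24 tokens, V = 16 types.
TTR = V / N = 16 / 24 = 0.67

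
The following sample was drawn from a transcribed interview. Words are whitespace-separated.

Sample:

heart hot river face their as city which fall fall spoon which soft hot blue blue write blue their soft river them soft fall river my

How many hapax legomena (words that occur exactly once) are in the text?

Frequencies: river:3, fall:3, soft:3, blue:3, hot:2, their:2, which:2, heart:1, face:1, as:1, city:1, spoon:1, write:1, them:1, my:1
Hapax (freq=1): as, city, face, heart, my, spoon, them, write

8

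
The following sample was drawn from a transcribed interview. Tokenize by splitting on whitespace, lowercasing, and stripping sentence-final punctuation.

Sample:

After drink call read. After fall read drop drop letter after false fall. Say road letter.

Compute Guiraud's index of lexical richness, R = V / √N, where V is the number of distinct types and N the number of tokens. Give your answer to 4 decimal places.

N = 16, V = 10.
√N = 4.000000
R = 10 / 4.000000 = 2.5000

2.5000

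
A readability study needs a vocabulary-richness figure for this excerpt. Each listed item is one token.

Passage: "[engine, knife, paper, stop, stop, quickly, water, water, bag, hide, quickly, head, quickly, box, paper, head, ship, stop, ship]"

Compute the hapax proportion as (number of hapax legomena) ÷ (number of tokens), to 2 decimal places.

0.26

Frequencies: stop:3, quickly:3, paper:2, water:2, head:2, ship:2, engine:1, knife:1, bag:1, hide:1, box:1
Hapax count = 5; token count = 19.
Ratio = 5 / 19 = 0.26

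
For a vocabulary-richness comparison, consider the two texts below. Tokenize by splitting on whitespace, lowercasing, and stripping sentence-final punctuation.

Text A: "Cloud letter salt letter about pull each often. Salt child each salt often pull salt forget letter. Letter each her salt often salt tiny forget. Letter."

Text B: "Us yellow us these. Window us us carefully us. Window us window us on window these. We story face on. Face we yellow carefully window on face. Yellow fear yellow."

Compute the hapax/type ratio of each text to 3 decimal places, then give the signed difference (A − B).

A: hapax=5, V=11, ratio=0.455
B: hapax=2, V=10, ratio=0.200
Difference = 0.455 − 0.200 = 0.255

0.255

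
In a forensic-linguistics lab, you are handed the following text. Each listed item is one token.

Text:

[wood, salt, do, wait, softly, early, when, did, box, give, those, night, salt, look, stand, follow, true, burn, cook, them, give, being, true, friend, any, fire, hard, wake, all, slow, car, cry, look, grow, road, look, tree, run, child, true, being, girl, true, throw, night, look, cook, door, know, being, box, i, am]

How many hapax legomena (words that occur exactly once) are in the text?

32

Frequencies: look:4, true:4, being:3, salt:2, box:2, give:2, night:2, cook:2, wood:1, do:1, wait:1, softly:1, early:1, when:1, did:1, those:1, stand:1, follow:1, burn:1, them:1, … (20 more, each freq 1)
Hapax (freq=1): all, am, any, burn, car, child, cry, did, do, door, early, fire, follow, friend, girl, grow, hard, i, know, road, run, slow, softly, stand, them, those, throw, tree, wait, wake, when, wood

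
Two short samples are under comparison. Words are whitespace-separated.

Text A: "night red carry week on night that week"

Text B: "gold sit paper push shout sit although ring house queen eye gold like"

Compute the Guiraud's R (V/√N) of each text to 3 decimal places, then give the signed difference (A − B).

A: V=6, N=8, R=2.121
B: V=11, N=13, R=3.051
Difference = 2.121 − 3.051 = -0.930

-0.930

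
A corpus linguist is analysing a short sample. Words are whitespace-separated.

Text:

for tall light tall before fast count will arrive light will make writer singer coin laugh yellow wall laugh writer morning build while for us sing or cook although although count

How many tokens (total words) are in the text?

Tokens: for, tall, light, tall, before, fast, count, will, arrive, light, will, make, writer, singer, coin, laugh, yellow, wall, laugh, writer, morning, build, while, for, us, sing, or, cook, although, although, count
N = 31

31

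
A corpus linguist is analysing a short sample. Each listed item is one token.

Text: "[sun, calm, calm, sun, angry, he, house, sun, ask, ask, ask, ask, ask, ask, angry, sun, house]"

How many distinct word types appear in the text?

Distinct types: {angry, ask, calm, he, house, sun}
V = 6

6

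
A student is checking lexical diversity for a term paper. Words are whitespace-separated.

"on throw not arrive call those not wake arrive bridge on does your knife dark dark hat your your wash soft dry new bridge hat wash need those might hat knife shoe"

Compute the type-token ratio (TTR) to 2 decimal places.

0.63

N = 32 tokens, V = 20 types.
TTR = V / N = 20 / 32 = 0.63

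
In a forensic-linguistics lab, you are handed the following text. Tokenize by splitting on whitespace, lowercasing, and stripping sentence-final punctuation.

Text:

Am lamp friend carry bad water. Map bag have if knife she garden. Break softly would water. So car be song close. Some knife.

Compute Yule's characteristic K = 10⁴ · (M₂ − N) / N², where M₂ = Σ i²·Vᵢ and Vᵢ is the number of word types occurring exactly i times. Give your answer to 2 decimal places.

Frequencies: water:2, knife:2, am:1, lamp:1, friend:1, carry:1, bad:1, map:1, bag:1, have:1, if:1, she:1, garden:1, break:1, softly:1, would:1, so:1, car:1, be:1, song:1, … (2 more, each freq 1)
N = 24. Frequency spectrum: V_1=20, V_2=2
M₂ = 1²·20 + 2²·2 = 28
K = 10000 × (28 − 24) / 24² = 69.44

69.44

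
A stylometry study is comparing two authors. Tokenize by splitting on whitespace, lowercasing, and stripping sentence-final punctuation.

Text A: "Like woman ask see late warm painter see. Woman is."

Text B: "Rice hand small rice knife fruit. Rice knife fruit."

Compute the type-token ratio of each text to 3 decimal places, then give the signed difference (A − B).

TTR(A) = 8/10 = 0.800
TTR(B) = 5/9 = 0.556
Difference = 0.800 − 0.556 = 0.244

0.244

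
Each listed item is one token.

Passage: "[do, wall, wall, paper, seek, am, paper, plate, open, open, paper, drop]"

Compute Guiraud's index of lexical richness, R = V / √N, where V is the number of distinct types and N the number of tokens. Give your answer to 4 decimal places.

2.3094

N = 12, V = 8.
√N = 3.464102
R = 8 / 3.464102 = 2.3094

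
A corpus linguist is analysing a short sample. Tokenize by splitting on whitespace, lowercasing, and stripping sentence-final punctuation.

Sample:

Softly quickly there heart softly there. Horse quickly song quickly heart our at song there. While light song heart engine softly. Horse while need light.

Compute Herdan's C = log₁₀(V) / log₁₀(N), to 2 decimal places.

0.77

N = 25, V = 12.
log₁₀(V) = 1.079181, log₁₀(N) = 1.397940
C = 1.079181 / 1.397940 = 0.77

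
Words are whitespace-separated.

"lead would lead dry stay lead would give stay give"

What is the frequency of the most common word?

Frequencies: lead:3, would:2, stay:2, give:2, dry:1
Most common: 'lead' with frequency 3.

3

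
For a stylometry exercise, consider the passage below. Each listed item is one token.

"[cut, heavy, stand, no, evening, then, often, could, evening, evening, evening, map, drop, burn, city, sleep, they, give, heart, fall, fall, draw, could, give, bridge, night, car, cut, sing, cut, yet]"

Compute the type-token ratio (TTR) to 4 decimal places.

0.7419

N = 31 tokens, V = 23 types.
TTR = V / N = 23 / 31 = 0.7419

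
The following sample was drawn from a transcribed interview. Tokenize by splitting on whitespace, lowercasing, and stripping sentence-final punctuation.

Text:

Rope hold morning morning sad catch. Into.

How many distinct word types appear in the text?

6

Distinct types: {catch, hold, into, morning, rope, sad}
V = 6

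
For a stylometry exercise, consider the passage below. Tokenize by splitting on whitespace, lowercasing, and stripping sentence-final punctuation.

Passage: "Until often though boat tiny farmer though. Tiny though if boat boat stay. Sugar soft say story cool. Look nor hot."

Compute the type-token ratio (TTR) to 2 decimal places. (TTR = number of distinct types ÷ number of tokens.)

0.76

N = 21 tokens, V = 16 types.
TTR = V / N = 16 / 21 = 0.76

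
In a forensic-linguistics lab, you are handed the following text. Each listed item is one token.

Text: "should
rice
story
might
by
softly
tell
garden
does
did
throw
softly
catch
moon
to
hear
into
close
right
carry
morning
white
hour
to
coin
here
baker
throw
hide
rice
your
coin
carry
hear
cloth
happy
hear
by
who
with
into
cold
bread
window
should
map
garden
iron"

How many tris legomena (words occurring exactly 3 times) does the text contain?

Frequencies: hear:3, should:2, rice:2, by:2, softly:2, garden:2, throw:2, to:2, into:2, carry:2, coin:2, story:1, might:1, tell:1, does:1, did:1, catch:1, moon:1, close:1, right:1, … (16 more, each freq 1)
Words with frequency 3: hear

1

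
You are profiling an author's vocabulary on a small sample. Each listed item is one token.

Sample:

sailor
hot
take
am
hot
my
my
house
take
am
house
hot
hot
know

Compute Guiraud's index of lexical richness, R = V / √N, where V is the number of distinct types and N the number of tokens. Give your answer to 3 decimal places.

1.871

N = 14, V = 7.
√N = 3.741657
R = 7 / 3.741657 = 1.871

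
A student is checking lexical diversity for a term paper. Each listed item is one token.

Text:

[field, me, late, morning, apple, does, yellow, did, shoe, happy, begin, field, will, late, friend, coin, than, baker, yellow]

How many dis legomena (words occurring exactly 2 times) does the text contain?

Frequencies: field:2, late:2, yellow:2, me:1, morning:1, apple:1, does:1, did:1, shoe:1, happy:1, begin:1, will:1, friend:1, coin:1, than:1, baker:1
Words with frequency 2: field, late, yellow

3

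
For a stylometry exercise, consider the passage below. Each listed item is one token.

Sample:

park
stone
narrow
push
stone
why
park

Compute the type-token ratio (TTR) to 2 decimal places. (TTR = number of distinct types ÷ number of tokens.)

0.71

N = 7 tokens, V = 5 types.
TTR = V / N = 5 / 7 = 0.71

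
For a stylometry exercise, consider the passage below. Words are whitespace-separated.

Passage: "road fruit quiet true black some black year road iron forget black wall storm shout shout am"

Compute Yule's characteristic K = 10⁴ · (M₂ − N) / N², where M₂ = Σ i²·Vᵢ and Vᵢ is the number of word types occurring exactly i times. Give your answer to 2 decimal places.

Frequencies: black:3, road:2, shout:2, fruit:1, quiet:1, true:1, some:1, year:1, iron:1, forget:1, wall:1, storm:1, am:1
N = 17. Frequency spectrum: V_1=10, V_2=2, V_3=1
M₂ = 1²·10 + 2²·2 + 3²·1 = 27
K = 10000 × (27 − 17) / 17² = 346.02

346.02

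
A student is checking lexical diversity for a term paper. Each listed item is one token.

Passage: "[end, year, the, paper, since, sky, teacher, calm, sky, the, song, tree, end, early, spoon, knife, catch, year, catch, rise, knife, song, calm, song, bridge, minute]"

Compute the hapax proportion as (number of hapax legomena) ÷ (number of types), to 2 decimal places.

Frequencies: song:3, end:2, year:2, the:2, sky:2, calm:2, knife:2, catch:2, paper:1, since:1, teacher:1, tree:1, early:1, spoon:1, rise:1, bridge:1, minute:1
Hapax count = 9; type count = 17.
Ratio = 9 / 17 = 0.53

0.53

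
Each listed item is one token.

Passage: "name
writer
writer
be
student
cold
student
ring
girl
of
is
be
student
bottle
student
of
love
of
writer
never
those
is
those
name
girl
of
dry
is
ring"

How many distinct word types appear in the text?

Distinct types: {be, bottle, cold, dry, girl, is, love, name, never, of, ring, student, those, writer}
V = 14

14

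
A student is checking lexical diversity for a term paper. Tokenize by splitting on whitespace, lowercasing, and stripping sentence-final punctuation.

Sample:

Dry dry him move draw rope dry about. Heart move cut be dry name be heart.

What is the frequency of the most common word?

Frequencies: dry:4, move:2, heart:2, be:2, him:1, draw:1, rope:1, about:1, cut:1, name:1
Most common: 'dry' with frequency 4.

4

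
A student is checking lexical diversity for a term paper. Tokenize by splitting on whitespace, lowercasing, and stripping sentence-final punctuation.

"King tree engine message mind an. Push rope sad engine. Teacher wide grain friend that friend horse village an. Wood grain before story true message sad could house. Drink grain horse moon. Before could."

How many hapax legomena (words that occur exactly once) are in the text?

Frequencies: grain:3, engine:2, message:2, an:2, sad:2, friend:2, horse:2, before:2, could:2, king:1, tree:1, mind:1, push:1, rope:1, teacher:1, wide:1, that:1, village:1, wood:1, story:1, … (4 more, each freq 1)
Hapax (freq=1): drink, house, king, mind, moon, push, rope, story, teacher, that, tree, true, village, wide, wood

15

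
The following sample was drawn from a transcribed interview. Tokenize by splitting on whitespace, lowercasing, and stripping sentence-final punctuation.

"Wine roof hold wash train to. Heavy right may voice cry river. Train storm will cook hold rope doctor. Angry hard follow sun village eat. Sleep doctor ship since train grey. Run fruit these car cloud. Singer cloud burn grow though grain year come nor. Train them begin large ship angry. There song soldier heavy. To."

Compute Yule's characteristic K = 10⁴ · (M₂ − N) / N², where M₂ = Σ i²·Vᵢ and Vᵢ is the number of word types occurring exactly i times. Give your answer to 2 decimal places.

82.91

Frequencies: train:4, hold:2, to:2, heavy:2, doctor:2, angry:2, ship:2, cloud:2, wine:1, roof:1, wash:1, right:1, may:1, voice:1, cry:1, river:1, storm:1, will:1, cook:1, rope:1, … (26 more, each freq 1)
N = 56. Frequency spectrum: V_1=38, V_2=7, V_4=1
M₂ = 1²·38 + 2²·7 + 4²·1 = 82
K = 10000 × (82 − 56) / 56² = 82.91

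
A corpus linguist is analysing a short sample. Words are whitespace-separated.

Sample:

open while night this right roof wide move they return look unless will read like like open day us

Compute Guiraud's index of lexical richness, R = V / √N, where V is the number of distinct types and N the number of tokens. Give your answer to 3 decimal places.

N = 19, V = 17.
√N = 4.358899
R = 17 / 4.358899 = 3.900

3.900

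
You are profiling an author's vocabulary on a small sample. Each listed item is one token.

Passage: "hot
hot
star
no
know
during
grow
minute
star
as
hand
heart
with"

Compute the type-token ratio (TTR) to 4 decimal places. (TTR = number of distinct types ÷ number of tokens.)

N = 13 tokens, V = 11 types.
TTR = V / N = 11 / 13 = 0.8462

0.8462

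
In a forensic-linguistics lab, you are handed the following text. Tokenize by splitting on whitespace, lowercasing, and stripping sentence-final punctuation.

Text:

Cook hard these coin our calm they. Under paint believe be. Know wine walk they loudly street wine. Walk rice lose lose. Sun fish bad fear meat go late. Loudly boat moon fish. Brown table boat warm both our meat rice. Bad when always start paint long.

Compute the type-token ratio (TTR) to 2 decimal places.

N = 47 tokens, V = 35 types.
TTR = V / N = 35 / 47 = 0.74

0.74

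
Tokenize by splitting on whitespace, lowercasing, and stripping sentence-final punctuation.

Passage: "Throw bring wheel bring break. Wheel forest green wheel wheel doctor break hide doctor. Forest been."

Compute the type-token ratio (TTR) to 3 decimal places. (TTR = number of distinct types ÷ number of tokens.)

N = 16 tokens, V = 9 types.
TTR = V / N = 9 / 16 = 0.563

0.563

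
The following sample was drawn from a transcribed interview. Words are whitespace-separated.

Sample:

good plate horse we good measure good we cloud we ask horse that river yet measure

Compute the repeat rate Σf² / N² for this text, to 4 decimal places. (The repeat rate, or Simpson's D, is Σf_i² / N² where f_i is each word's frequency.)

Frequencies: good:3, we:3, horse:2, measure:2, plate:1, cloud:1, ask:1, that:1, river:1, yet:1
Σf² = 32; N² = 256
Repeat rate = 32 / 256 = 0.1250

0.1250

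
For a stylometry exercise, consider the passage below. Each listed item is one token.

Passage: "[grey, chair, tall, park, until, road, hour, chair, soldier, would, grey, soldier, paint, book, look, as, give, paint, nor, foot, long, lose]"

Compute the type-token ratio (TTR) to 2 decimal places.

0.82

N = 22 tokens, V = 18 types.
TTR = V / N = 18 / 22 = 0.82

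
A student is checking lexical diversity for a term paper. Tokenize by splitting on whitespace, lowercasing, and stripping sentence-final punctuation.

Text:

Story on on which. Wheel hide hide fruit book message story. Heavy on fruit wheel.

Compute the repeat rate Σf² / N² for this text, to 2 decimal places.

Frequencies: on:3, story:2, wheel:2, hide:2, fruit:2, which:1, book:1, message:1, heavy:1
Σf² = 29; N² = 225
Repeat rate = 29 / 225 = 0.13

0.13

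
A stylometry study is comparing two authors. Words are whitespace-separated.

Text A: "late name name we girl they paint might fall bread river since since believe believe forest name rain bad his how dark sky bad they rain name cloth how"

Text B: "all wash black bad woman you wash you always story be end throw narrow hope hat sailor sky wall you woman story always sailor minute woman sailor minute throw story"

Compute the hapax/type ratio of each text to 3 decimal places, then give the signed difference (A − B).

0.094

A: hapax=13, V=20, ratio=0.650
B: hapax=10, V=18, ratio=0.556
Difference = 0.650 − 0.556 = 0.094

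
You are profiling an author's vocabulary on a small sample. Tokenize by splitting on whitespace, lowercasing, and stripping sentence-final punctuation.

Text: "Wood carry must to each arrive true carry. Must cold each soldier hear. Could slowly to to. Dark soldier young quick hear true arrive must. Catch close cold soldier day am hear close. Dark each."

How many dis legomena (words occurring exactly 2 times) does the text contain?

Frequencies: must:3, to:3, each:3, soldier:3, hear:3, carry:2, arrive:2, true:2, cold:2, dark:2, close:2, wood:1, could:1, slowly:1, young:1, quick:1, catch:1, day:1, am:1
Words with frequency 2: arrive, carry, close, cold, dark, true

6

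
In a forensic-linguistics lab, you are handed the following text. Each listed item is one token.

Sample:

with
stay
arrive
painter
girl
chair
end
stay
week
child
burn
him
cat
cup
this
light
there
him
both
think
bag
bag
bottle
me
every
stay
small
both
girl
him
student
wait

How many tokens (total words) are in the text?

32

Tokens: with, stay, arrive, painter, girl, chair, end, stay, week, child, burn, him, cat, cup, this, light, there, him, both, think, bag, bag, bottle, me, every, stay, small, both, girl, him, student, wait
N = 32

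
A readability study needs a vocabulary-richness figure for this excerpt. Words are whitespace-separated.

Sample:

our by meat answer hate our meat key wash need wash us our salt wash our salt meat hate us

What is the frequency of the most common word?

Frequencies: our:4, meat:3, wash:3, hate:2, us:2, salt:2, by:1, answer:1, key:1, need:1
Most common: 'our' with frequency 4.

4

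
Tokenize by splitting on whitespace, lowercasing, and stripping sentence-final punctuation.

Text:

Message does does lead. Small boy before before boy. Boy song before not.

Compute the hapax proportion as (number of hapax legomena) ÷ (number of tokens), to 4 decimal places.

Frequencies: boy:3, before:3, does:2, message:1, lead:1, small:1, song:1, not:1
Hapax count = 5; token count = 13.
Ratio = 5 / 13 = 0.3846

0.3846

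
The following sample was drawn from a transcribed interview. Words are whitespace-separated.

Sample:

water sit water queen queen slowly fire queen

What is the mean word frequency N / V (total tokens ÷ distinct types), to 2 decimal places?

N = 8 tokens, V = 5 types.
Mean frequency = N / V = 8 / 5 = 1.60

1.60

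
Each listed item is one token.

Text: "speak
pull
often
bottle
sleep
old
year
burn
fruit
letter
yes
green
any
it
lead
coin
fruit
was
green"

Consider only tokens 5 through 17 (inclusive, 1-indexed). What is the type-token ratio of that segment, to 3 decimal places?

Segment tokens 5–17: sleep, old, year, burn, fruit, letter, yes, green, any, it, lead, coin, fruit
Segment N = 13, segment V = 12.
TTR = 12 / 13 = 0.923

0.923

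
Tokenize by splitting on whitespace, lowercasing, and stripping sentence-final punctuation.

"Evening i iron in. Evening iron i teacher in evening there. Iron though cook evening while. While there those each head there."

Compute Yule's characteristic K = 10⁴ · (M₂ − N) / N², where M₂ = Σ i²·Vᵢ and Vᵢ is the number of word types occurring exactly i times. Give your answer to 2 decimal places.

Frequencies: evening:4, iron:3, there:3, i:2, in:2, while:2, teacher:1, though:1, cook:1, those:1, each:1, head:1
N = 22. Frequency spectrum: V_1=6, V_2=3, V_3=2, V_4=1
M₂ = 1²·6 + 2²·3 + 3²·2 + 4²·1 = 52
K = 10000 × (52 − 22) / 22² = 619.83

619.83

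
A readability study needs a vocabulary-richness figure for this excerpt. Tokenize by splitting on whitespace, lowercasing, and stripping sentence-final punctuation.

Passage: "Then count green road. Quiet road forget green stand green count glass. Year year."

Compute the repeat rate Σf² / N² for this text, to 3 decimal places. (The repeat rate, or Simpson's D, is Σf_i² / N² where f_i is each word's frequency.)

Frequencies: green:3, count:2, road:2, year:2, then:1, quiet:1, forget:1, stand:1, glass:1
Σf² = 26; N² = 196
Repeat rate = 26 / 196 = 0.133

0.133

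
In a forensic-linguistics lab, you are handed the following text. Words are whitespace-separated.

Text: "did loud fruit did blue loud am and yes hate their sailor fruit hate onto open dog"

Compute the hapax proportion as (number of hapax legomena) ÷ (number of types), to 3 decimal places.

Frequencies: did:2, loud:2, fruit:2, hate:2, blue:1, am:1, and:1, yes:1, their:1, sailor:1, onto:1, open:1, dog:1
Hapax count = 9; type count = 13.
Ratio = 9 / 13 = 0.692

0.692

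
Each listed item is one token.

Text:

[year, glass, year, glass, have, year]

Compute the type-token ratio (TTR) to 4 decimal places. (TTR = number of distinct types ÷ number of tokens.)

N = 6 tokens, V = 3 types.
TTR = V / N = 3 / 6 = 0.5000

0.5000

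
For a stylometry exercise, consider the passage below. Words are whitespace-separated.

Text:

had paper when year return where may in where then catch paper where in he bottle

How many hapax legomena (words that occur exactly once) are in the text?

9

Frequencies: where:3, paper:2, in:2, had:1, when:1, year:1, return:1, may:1, then:1, catch:1, he:1, bottle:1
Hapax (freq=1): bottle, catch, had, he, may, return, then, when, year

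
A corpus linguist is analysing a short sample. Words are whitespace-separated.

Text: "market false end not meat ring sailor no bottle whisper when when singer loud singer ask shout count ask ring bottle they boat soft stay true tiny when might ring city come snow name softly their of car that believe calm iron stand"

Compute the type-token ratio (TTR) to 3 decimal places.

N = 43 tokens, V = 36 types.
TTR = V / N = 36 / 43 = 0.837

0.837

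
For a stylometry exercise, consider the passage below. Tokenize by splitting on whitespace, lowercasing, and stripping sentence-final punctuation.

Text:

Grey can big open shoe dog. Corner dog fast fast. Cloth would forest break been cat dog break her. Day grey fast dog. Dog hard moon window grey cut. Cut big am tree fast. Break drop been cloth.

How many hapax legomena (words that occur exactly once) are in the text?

Frequencies: dog:5, fast:4, grey:3, break:3, big:2, cloth:2, been:2, cut:2, can:1, open:1, shoe:1, corner:1, would:1, forest:1, cat:1, her:1, day:1, hard:1, moon:1, window:1, … (3 more, each freq 1)
Hapax (freq=1): am, can, cat, corner, day, drop, forest, hard, her, moon, open, shoe, tree, window, would

15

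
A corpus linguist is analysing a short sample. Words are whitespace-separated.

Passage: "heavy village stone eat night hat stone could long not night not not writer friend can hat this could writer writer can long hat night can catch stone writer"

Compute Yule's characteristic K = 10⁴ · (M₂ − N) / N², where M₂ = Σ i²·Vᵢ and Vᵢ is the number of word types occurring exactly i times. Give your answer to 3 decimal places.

546.968

Frequencies: writer:4, stone:3, night:3, hat:3, not:3, can:3, could:2, long:2, heavy:1, village:1, eat:1, friend:1, this:1, catch:1
N = 29. Frequency spectrum: V_1=6, V_2=2, V_3=5, V_4=1
M₂ = 1²·6 + 2²·2 + 3²·5 + 4²·1 = 75
K = 10000 × (75 − 29) / 29² = 546.968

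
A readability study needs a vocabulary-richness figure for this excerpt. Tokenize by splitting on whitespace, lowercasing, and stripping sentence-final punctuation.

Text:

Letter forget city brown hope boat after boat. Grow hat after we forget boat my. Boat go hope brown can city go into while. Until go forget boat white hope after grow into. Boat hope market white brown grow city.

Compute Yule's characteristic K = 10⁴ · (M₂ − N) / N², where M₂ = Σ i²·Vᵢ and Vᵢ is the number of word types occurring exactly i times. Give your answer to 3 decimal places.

Frequencies: boat:6, hope:4, forget:3, city:3, brown:3, after:3, grow:3, go:3, into:2, white:2, letter:1, hat:1, we:1, my:1, can:1, while:1, until:1, market:1
N = 40. Frequency spectrum: V_1=8, V_2=2, V_3=6, V_4=1, V_6=1
M₂ = 1²·8 + 2²·2 + 3²·6 + 4²·1 + 6²·1 = 122
K = 10000 × (122 − 40) / 40² = 512.500

512.500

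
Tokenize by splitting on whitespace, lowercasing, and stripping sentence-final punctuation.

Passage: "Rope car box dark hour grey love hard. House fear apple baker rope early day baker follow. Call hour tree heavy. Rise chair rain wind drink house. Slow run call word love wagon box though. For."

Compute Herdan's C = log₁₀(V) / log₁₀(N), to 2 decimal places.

N = 36, V = 29.
log₁₀(V) = 1.462398, log₁₀(N) = 1.556303
C = 1.462398 / 1.556303 = 0.94

0.94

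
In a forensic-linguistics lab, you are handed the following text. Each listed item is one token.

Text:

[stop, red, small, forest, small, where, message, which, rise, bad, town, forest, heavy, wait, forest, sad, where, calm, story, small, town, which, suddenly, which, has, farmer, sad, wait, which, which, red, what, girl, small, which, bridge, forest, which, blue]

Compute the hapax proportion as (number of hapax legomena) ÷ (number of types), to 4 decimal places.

0.6364

Frequencies: which:7, small:4, forest:4, red:2, where:2, town:2, wait:2, sad:2, stop:1, message:1, rise:1, bad:1, heavy:1, calm:1, story:1, suddenly:1, has:1, farmer:1, what:1, girl:1, … (2 more, each freq 1)
Hapax count = 14; type count = 22.
Ratio = 14 / 22 = 0.6364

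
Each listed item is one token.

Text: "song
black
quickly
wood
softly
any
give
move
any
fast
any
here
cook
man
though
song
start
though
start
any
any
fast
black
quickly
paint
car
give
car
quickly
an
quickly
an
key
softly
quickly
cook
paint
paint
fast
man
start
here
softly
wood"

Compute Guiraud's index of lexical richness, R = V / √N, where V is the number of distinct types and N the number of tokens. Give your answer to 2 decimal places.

2.71

N = 44, V = 18.
√N = 6.633250
R = 18 / 6.633250 = 2.71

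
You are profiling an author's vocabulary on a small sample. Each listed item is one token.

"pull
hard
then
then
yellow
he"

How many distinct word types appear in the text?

5

Distinct types: {hard, he, pull, then, yellow}
V = 5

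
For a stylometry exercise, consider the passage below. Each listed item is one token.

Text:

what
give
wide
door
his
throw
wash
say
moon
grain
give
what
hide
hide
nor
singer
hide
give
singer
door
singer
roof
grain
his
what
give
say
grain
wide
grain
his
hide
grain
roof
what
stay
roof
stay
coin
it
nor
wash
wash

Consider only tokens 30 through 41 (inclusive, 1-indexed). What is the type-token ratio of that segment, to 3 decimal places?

Segment tokens 30–41: grain, his, hide, grain, roof, what, stay, roof, stay, coin, it, nor
Segment N = 12, segment V = 9.
TTR = 9 / 12 = 0.750

0.750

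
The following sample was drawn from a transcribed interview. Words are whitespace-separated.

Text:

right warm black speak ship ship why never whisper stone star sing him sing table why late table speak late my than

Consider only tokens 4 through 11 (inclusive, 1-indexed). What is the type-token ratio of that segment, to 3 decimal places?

0.875

Segment tokens 4–11: speak, ship, ship, why, never, whisper, stone, star
Segment N = 8, segment V = 7.
TTR = 7 / 8 = 0.875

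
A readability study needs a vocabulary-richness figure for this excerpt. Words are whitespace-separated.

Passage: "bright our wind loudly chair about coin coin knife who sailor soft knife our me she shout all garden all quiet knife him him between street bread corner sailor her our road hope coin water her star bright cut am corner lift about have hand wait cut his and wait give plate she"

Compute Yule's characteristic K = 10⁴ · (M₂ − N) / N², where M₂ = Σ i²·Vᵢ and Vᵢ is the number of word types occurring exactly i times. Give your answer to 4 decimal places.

Frequencies: our:3, coin:3, knife:3, bright:2, about:2, sailor:2, she:2, all:2, him:2, corner:2, her:2, cut:2, wait:2, wind:1, loudly:1, chair:1, who:1, soft:1, me:1, shout:1, … (17 more, each freq 1)
N = 53. Frequency spectrum: V_1=24, V_2=10, V_3=3
M₂ = 1²·24 + 2²·10 + 3²·3 = 91
K = 10000 × (91 − 53) / 53² = 135.2795

135.2795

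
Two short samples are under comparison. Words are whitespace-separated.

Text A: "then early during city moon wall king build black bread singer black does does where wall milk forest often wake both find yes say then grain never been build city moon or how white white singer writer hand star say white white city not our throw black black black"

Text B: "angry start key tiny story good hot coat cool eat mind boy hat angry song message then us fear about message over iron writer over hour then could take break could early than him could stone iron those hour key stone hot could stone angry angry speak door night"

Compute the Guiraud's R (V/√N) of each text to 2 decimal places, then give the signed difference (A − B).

A: V=33, N=49, R=4.71
B: V=34, N=49, R=4.86
Difference = 4.71 − 4.86 = -0.15

-0.15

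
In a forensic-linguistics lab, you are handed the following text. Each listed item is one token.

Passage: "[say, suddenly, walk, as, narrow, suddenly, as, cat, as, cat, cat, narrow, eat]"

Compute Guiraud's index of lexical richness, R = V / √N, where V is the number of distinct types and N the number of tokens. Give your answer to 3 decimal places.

1.941

N = 13, V = 7.
√N = 3.605551
R = 7 / 3.605551 = 1.941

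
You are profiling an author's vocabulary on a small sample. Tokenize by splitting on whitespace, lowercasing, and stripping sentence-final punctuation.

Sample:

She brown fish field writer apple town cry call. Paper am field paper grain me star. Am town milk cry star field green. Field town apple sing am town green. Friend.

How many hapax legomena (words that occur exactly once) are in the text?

10

Frequencies: field:4, town:4, am:3, apple:2, cry:2, paper:2, star:2, green:2, she:1, brown:1, fish:1, writer:1, call:1, grain:1, me:1, milk:1, sing:1, friend:1
Hapax (freq=1): brown, call, fish, friend, grain, me, milk, she, sing, writer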